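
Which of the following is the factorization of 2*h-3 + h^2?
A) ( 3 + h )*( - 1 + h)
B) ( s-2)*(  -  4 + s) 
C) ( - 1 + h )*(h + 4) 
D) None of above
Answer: A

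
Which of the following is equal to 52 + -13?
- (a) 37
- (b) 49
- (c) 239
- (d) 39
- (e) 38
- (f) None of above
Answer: d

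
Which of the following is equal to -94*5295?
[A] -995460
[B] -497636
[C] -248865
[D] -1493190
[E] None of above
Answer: E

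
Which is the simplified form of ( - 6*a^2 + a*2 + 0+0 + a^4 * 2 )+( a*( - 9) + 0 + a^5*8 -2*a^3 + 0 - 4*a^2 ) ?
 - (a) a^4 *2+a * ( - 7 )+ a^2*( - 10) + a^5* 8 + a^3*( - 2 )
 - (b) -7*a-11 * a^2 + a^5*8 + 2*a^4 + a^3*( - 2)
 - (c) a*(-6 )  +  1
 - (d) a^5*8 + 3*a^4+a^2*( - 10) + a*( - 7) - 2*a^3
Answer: a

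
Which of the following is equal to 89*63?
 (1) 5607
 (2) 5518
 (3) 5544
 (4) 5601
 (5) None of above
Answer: 1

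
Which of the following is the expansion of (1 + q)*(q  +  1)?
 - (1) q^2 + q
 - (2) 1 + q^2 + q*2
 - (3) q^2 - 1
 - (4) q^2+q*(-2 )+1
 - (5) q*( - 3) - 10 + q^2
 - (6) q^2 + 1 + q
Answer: 2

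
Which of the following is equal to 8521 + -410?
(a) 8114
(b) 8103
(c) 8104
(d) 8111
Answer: d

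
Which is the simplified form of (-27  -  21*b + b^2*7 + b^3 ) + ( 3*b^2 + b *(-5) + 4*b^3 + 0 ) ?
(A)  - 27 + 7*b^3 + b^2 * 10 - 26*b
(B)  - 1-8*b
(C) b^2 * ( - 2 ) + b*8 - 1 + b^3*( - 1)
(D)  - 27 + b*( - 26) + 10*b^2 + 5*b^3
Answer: D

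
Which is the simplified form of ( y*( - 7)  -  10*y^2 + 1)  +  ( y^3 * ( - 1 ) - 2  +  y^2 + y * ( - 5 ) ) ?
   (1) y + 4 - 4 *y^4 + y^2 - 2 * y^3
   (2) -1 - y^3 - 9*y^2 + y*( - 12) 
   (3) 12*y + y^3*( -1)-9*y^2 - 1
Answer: 2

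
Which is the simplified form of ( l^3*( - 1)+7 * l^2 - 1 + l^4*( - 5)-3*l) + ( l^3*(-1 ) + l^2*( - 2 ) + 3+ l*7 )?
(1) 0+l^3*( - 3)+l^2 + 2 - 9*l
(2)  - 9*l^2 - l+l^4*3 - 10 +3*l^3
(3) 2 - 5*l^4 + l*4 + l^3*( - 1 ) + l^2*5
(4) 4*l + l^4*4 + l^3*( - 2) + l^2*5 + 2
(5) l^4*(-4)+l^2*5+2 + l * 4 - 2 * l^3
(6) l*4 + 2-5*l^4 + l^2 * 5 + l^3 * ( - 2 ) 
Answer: 6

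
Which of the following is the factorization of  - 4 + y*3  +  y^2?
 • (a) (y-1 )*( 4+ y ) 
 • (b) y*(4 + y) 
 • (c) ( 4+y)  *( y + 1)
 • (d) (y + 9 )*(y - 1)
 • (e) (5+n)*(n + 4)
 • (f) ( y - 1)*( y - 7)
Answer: a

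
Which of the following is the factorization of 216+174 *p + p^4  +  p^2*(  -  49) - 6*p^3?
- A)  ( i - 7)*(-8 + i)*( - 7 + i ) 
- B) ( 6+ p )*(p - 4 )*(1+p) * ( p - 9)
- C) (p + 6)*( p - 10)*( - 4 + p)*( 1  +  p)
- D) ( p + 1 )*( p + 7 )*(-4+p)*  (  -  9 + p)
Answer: B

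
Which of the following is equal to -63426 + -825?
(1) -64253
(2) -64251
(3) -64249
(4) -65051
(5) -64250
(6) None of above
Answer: 2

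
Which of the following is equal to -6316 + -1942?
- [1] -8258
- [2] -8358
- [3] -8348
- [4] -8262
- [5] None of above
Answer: 1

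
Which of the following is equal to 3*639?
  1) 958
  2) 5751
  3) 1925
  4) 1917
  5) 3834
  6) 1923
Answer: 4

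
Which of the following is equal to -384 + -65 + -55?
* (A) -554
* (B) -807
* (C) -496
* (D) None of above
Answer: D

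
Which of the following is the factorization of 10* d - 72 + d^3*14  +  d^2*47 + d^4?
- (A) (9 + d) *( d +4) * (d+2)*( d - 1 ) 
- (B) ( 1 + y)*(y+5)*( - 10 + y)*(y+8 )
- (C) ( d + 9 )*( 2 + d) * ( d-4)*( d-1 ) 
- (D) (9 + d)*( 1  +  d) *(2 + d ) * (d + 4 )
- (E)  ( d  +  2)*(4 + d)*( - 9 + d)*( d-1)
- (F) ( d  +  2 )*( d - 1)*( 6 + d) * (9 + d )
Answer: A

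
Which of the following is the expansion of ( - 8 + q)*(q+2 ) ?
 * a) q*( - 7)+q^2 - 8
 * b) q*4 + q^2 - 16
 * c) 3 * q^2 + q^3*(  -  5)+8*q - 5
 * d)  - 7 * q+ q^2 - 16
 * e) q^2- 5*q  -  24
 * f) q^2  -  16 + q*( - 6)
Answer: f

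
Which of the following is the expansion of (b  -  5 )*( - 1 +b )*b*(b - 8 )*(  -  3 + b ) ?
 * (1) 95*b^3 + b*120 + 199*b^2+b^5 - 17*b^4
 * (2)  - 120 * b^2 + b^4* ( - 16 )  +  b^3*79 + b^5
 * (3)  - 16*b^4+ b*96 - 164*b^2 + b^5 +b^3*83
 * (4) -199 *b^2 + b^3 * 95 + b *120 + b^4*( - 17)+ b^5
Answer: 4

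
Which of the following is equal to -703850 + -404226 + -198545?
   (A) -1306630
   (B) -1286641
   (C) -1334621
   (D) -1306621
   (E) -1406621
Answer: D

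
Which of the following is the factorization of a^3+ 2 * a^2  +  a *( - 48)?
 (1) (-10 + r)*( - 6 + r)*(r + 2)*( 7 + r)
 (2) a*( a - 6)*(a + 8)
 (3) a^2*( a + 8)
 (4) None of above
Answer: 2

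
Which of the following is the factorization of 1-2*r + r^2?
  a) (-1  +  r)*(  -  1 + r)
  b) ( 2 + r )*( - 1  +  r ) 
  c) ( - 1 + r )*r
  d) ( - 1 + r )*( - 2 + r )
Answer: a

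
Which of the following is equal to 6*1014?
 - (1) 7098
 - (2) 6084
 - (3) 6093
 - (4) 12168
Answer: 2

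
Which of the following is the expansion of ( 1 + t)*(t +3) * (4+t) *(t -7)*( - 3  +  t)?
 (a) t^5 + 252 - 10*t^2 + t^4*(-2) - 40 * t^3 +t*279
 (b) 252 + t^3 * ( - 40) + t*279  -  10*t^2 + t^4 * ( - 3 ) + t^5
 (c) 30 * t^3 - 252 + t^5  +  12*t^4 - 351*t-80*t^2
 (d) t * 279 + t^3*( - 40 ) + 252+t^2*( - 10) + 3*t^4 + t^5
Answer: a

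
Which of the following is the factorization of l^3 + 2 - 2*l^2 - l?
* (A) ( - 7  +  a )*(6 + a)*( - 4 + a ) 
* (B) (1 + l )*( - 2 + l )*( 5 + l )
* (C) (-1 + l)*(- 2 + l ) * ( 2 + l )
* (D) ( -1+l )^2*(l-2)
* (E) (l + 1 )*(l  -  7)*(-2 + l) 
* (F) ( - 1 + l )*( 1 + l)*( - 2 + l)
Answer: F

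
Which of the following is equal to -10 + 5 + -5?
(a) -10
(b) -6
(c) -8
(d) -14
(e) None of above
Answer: a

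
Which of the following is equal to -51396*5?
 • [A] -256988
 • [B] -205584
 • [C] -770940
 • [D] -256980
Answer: D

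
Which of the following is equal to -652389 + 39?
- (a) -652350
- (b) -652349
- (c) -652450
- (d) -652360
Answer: a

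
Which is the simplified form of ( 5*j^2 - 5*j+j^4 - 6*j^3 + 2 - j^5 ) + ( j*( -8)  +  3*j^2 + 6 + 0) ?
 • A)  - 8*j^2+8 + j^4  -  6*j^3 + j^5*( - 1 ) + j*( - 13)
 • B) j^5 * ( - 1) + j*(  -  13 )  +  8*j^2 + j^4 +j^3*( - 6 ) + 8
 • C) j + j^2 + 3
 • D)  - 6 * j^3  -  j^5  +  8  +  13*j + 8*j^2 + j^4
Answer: B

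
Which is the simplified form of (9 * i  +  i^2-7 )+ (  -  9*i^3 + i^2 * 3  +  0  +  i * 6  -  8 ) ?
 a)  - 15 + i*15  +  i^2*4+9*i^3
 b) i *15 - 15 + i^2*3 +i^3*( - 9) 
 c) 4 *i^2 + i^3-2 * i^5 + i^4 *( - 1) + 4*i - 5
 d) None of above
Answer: d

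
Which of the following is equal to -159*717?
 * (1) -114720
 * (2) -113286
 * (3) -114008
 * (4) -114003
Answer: 4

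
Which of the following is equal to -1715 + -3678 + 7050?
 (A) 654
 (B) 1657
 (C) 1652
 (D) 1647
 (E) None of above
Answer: B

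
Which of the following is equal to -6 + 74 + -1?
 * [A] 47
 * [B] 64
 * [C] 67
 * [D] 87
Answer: C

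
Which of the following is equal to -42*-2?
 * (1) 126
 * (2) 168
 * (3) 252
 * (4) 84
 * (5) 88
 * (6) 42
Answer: 4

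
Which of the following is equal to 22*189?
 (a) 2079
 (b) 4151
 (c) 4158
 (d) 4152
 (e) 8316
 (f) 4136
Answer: c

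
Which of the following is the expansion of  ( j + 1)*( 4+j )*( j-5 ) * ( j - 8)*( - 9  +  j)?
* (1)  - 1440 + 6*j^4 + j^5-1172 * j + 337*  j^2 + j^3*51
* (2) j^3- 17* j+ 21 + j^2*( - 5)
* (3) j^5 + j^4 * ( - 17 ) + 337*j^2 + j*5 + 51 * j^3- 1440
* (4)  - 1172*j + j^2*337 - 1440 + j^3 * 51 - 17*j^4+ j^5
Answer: 4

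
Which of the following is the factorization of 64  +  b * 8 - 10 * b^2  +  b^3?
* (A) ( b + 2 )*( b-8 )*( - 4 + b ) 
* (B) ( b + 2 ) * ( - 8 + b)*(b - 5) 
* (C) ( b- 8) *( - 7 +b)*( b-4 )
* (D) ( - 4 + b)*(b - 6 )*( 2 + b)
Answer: A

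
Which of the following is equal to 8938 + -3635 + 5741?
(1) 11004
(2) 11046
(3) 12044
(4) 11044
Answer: 4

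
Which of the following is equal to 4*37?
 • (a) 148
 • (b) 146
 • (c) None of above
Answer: a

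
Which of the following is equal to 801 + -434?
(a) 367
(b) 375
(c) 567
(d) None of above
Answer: a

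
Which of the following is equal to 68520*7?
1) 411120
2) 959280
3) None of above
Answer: 3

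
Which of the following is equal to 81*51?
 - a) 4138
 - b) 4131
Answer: b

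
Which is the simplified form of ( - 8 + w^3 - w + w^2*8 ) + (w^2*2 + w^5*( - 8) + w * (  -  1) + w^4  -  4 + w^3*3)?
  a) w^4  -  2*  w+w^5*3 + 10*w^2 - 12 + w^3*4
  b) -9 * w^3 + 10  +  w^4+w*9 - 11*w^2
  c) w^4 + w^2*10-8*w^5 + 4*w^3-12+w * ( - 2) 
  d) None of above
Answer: c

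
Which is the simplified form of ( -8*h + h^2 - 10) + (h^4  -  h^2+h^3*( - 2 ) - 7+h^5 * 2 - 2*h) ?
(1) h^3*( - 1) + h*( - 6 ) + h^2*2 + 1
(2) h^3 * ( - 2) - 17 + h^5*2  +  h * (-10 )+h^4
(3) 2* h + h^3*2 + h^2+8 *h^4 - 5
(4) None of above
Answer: 2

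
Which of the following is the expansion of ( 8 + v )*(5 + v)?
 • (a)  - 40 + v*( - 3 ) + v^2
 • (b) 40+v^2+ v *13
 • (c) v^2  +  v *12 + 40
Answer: b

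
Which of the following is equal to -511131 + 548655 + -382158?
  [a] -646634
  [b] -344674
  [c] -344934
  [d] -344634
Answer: d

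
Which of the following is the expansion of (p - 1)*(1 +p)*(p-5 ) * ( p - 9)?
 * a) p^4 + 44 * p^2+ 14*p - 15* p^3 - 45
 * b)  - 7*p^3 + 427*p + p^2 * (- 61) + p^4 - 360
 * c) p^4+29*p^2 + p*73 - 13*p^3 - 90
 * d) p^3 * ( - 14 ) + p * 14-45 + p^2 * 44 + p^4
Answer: d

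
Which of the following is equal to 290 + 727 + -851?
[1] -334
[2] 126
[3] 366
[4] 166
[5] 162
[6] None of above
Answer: 4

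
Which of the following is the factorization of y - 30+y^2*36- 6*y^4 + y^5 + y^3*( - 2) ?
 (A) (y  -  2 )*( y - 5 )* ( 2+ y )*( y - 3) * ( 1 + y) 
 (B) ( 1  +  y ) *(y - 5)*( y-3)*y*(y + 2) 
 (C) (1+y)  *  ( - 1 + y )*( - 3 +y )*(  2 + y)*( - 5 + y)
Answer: C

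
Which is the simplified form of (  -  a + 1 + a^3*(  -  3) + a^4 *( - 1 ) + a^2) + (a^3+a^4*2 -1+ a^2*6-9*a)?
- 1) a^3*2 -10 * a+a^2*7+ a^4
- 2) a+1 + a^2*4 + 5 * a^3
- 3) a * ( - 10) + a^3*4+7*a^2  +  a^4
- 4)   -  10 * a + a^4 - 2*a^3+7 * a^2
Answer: 4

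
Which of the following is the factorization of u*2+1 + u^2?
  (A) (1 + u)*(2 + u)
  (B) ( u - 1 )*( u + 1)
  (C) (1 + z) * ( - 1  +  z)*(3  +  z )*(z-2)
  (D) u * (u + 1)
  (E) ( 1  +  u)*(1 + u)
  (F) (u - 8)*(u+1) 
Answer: E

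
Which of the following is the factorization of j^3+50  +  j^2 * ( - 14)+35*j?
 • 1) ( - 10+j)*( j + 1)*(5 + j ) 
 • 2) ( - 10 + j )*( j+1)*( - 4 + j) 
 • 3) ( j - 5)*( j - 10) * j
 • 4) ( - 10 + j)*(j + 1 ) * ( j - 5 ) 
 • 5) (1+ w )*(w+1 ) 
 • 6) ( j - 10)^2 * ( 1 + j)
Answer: 4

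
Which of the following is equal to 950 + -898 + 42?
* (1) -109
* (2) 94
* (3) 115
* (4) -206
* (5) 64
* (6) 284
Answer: 2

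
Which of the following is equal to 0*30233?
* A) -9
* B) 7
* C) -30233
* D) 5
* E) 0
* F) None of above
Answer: E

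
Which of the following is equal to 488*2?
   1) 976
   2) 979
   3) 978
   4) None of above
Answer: 1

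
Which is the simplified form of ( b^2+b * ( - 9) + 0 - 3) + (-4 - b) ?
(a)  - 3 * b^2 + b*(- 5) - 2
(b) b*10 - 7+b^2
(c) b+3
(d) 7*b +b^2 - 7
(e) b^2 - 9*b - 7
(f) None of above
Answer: f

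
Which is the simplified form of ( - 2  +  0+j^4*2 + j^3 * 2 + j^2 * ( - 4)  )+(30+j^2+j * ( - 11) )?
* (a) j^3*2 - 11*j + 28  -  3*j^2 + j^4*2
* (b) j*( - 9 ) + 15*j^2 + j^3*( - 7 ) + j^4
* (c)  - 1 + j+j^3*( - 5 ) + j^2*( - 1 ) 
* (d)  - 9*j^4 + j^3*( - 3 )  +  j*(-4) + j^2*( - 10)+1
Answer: a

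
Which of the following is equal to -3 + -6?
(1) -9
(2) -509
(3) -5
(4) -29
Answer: 1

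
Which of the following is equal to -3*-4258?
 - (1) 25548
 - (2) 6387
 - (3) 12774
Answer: 3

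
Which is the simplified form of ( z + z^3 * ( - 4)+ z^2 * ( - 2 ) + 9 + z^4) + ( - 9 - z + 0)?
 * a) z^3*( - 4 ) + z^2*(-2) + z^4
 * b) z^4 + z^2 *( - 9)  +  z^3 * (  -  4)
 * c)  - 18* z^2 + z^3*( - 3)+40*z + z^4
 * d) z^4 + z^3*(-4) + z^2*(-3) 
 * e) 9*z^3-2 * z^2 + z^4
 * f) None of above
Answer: a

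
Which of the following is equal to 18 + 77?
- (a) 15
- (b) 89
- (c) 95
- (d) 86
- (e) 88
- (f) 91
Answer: c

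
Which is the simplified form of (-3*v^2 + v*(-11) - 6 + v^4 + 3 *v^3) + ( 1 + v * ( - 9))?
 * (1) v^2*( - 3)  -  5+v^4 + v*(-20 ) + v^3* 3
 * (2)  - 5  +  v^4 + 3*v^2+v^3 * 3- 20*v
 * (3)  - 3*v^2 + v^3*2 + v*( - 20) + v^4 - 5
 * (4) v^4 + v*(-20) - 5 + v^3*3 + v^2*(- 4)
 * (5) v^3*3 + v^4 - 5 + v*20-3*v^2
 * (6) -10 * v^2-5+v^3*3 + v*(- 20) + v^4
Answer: 1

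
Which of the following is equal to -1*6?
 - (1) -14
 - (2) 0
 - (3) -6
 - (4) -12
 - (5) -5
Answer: 3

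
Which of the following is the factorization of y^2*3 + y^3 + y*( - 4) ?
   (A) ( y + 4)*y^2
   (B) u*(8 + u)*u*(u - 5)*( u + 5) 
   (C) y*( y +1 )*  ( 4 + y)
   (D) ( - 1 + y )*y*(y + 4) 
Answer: D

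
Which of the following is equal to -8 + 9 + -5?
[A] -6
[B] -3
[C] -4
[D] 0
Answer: C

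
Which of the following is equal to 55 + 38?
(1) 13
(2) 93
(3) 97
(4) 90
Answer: 2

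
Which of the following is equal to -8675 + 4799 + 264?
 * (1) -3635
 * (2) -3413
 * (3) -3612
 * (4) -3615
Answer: 3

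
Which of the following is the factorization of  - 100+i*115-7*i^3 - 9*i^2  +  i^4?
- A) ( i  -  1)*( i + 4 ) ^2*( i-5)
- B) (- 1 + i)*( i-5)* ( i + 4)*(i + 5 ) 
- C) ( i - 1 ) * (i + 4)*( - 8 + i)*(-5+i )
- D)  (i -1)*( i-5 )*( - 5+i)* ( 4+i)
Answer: D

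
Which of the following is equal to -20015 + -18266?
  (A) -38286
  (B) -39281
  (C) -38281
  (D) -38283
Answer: C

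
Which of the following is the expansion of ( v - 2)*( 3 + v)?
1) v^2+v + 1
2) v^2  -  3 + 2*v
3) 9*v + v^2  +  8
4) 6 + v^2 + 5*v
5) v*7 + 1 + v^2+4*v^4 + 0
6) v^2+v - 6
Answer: 6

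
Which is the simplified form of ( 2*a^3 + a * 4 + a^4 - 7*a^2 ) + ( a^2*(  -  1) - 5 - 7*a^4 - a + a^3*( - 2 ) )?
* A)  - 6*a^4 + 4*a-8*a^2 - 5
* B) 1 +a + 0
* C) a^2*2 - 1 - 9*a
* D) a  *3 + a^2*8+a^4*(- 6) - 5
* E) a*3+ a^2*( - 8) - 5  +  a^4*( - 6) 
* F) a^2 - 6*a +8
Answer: E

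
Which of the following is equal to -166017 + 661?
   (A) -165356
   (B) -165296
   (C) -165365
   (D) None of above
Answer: A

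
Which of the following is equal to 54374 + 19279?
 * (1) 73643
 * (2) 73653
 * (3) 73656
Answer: 2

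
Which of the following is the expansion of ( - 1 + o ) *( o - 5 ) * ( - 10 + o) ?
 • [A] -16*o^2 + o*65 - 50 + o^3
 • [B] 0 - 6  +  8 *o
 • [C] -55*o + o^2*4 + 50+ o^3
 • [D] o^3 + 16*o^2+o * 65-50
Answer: A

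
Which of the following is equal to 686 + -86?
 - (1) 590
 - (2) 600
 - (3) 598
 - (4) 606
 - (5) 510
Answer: 2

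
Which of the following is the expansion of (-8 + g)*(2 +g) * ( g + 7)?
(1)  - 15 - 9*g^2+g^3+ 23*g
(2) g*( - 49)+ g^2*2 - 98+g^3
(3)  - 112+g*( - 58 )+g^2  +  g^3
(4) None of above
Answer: 3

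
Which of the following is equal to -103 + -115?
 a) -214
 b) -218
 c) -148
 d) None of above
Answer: b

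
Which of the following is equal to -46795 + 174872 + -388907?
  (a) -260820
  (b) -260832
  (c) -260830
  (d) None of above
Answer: c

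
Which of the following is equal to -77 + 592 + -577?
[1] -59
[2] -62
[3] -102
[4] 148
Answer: 2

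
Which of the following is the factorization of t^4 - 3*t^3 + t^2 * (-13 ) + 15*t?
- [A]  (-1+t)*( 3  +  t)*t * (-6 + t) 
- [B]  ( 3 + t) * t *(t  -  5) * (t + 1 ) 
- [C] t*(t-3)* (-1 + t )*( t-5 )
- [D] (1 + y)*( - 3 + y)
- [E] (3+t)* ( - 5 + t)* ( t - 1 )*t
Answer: E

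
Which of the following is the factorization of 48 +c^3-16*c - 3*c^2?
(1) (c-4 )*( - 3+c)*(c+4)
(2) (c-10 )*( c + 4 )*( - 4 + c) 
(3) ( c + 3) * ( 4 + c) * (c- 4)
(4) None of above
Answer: 1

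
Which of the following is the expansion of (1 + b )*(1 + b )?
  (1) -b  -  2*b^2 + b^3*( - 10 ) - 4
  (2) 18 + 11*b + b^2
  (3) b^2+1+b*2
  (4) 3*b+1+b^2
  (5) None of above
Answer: 3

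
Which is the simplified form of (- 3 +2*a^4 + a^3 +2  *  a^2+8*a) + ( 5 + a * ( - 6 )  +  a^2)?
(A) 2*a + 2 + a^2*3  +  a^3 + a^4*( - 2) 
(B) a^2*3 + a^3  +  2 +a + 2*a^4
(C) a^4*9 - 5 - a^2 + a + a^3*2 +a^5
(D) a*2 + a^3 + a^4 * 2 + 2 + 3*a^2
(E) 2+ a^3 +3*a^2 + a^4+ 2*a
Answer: D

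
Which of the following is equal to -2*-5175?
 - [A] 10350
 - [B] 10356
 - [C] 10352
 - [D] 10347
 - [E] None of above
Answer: A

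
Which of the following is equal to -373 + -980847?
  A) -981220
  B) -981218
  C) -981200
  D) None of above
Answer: A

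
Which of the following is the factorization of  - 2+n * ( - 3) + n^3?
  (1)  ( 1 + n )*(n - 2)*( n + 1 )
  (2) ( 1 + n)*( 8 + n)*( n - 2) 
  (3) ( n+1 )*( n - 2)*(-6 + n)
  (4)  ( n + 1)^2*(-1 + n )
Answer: 1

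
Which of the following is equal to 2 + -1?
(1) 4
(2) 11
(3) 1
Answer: 3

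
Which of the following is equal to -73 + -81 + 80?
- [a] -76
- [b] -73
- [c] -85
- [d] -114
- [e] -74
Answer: e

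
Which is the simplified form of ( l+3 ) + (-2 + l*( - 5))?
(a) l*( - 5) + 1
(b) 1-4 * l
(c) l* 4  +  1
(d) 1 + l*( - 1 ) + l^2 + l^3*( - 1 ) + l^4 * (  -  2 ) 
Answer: b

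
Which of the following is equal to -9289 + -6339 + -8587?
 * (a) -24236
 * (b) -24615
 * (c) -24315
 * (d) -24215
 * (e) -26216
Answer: d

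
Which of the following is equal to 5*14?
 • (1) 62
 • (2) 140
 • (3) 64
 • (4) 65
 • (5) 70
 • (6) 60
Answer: 5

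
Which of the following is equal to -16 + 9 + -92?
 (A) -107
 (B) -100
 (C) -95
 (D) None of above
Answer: D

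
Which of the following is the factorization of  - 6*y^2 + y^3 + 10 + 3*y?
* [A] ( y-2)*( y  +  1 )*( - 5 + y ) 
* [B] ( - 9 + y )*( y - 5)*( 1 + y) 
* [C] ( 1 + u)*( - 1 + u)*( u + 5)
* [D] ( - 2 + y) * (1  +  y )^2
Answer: A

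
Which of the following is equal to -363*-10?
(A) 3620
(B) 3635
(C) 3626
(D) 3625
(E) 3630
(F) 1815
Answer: E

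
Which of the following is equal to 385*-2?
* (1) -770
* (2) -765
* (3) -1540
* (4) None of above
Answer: 1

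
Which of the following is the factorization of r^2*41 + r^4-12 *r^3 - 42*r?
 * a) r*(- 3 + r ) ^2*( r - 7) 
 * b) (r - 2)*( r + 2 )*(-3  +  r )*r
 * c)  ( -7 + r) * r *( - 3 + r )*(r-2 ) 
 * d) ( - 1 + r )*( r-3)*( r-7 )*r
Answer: c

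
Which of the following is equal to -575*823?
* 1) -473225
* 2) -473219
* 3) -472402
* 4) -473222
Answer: 1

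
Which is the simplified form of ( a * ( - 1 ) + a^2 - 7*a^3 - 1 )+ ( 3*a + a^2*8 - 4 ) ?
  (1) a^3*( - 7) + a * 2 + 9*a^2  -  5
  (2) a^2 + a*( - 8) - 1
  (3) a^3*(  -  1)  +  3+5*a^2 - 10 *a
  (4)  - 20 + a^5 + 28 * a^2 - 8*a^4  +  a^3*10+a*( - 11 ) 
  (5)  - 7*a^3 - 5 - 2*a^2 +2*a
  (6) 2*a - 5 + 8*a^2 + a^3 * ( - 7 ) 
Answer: 1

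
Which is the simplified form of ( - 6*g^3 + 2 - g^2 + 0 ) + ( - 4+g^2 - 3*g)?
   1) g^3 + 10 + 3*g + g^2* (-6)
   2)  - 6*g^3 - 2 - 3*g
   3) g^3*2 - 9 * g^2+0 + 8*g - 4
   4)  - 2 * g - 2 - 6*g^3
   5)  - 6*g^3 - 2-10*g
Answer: 2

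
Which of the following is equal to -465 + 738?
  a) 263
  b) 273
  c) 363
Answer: b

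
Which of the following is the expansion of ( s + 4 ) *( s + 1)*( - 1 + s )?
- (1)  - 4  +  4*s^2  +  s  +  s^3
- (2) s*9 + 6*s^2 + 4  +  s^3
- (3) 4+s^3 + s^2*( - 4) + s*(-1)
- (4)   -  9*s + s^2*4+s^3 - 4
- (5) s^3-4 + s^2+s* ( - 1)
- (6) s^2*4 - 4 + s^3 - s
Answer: 6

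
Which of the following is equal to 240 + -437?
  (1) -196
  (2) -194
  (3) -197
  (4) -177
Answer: 3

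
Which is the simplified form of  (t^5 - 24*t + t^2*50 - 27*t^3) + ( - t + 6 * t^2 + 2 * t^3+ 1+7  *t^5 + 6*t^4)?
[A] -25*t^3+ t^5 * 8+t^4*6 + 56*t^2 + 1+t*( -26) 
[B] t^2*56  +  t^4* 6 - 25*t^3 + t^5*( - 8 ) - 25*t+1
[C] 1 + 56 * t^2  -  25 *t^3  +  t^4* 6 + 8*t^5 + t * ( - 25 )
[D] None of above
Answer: C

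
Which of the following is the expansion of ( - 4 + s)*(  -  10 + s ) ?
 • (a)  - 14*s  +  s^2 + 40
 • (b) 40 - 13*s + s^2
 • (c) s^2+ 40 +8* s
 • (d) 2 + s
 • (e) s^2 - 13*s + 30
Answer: a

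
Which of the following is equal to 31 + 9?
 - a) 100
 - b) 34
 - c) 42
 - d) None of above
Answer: d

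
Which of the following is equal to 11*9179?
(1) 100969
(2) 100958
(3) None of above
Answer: 1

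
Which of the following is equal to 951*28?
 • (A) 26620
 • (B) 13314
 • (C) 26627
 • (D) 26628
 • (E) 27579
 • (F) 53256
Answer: D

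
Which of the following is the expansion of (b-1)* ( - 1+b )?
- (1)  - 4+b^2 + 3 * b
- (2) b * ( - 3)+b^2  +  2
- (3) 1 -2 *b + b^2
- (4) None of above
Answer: 3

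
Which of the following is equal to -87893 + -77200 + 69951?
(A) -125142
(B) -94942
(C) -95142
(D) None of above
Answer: C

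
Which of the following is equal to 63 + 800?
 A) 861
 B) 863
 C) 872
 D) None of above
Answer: B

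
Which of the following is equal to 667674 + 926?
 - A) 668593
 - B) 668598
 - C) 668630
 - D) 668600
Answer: D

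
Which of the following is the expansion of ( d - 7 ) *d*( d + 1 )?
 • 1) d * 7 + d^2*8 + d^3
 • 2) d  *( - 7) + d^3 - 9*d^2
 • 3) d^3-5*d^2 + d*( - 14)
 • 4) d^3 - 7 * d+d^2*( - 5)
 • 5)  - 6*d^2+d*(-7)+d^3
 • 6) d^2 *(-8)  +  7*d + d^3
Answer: 5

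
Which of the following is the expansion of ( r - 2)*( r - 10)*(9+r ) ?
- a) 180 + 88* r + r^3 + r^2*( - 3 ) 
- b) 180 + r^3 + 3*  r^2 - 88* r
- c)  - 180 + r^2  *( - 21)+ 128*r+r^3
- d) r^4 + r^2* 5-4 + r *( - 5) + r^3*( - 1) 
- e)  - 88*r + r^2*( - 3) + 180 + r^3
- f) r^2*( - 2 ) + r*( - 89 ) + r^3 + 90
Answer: e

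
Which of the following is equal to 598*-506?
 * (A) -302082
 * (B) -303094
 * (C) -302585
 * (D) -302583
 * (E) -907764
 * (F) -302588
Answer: F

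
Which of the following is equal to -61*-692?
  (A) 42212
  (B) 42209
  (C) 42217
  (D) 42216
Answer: A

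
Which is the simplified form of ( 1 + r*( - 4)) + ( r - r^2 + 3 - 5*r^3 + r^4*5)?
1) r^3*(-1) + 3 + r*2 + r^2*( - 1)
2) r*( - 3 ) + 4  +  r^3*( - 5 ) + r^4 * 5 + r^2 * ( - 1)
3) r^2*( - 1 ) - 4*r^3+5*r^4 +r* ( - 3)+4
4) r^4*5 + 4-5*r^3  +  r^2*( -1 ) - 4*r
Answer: 2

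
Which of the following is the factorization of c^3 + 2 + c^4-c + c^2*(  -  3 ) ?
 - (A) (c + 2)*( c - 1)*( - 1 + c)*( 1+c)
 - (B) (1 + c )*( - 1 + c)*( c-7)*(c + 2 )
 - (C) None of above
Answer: A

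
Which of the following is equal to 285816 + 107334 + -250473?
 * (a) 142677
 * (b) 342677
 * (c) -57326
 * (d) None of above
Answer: a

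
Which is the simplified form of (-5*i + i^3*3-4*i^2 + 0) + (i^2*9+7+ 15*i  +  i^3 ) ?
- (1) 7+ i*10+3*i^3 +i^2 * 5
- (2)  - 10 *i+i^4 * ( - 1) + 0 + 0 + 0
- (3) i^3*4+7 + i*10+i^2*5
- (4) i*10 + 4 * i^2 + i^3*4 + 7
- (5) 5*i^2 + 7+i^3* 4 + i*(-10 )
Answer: 3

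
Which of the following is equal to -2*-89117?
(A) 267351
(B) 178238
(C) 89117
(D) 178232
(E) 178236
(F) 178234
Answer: F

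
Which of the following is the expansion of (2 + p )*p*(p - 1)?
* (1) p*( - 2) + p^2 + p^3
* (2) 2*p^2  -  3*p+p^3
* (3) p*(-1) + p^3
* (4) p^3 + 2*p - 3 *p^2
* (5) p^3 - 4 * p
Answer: 1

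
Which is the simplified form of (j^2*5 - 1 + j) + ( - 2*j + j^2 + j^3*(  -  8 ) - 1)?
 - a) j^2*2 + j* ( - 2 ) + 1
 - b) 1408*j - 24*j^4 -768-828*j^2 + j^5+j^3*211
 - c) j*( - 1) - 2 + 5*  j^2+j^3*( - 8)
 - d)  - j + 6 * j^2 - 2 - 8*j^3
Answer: d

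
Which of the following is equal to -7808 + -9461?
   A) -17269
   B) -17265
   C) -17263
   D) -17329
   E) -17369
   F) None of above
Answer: A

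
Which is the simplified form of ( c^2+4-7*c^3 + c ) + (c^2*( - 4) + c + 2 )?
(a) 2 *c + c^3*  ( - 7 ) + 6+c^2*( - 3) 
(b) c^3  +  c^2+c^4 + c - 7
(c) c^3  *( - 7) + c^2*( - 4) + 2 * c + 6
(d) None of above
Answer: a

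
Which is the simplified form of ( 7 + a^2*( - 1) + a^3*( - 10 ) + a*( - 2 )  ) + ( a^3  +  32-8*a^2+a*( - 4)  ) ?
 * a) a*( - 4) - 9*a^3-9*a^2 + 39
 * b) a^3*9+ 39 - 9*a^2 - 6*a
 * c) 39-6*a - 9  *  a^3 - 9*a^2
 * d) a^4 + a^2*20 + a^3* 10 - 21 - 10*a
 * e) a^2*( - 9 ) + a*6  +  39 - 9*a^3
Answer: c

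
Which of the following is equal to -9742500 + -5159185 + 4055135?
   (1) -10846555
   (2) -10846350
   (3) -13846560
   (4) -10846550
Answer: 4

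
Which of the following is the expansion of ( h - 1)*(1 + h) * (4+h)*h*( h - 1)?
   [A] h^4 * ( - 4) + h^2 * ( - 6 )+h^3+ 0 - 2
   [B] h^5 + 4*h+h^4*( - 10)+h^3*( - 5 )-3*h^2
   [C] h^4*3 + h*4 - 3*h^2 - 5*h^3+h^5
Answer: C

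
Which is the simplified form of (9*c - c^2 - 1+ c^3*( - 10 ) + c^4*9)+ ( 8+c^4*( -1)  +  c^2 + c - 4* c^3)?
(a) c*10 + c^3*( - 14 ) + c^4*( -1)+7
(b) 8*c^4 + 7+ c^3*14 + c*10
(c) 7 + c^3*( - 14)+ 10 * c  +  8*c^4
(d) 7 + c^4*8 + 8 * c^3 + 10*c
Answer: c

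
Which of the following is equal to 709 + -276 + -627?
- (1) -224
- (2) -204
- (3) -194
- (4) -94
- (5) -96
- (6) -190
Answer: 3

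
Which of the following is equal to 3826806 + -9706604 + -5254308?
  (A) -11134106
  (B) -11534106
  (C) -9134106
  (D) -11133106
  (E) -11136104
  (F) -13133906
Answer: A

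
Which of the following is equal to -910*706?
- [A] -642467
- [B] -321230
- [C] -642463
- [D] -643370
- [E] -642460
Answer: E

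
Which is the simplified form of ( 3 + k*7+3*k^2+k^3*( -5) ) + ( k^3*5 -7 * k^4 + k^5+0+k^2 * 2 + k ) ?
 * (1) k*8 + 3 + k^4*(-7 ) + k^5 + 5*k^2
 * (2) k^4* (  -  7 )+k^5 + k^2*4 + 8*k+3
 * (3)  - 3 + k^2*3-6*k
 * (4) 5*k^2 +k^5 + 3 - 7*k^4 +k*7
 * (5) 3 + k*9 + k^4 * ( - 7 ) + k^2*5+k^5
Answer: 1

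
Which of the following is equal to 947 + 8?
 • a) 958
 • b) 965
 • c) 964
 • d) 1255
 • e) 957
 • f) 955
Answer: f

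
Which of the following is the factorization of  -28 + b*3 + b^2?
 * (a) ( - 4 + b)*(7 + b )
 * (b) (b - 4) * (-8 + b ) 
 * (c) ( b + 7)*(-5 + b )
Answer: a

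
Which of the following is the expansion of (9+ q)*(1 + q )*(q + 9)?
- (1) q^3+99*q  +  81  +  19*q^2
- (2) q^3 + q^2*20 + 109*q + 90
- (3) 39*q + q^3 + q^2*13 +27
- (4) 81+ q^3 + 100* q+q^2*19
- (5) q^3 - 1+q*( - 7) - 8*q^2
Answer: 1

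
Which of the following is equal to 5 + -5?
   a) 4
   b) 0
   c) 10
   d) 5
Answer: b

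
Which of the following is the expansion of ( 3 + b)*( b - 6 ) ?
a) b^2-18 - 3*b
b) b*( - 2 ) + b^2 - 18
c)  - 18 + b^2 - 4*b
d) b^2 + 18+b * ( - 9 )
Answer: a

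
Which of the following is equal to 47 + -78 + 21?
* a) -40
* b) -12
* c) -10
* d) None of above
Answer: c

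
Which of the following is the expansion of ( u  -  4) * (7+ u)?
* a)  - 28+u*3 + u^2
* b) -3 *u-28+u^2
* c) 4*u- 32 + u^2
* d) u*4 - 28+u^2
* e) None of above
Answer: a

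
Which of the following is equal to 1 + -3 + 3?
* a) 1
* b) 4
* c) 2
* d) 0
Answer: a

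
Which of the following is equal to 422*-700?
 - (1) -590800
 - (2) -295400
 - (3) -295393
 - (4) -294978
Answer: 2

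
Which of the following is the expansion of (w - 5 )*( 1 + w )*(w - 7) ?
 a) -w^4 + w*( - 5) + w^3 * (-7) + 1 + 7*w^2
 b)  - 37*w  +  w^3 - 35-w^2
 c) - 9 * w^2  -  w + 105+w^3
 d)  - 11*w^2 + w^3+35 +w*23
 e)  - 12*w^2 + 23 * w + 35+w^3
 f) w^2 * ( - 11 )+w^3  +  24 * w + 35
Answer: d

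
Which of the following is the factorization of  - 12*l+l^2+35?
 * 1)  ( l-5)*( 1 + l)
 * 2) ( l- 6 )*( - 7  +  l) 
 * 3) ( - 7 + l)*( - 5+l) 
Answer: 3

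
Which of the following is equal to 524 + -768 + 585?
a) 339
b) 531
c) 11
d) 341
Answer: d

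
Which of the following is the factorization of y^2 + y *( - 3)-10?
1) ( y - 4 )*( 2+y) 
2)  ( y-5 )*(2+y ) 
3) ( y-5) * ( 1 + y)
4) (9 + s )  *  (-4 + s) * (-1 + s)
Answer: 2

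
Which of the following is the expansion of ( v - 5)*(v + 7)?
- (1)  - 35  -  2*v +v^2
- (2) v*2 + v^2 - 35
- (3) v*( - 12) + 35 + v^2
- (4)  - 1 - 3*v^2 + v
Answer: 2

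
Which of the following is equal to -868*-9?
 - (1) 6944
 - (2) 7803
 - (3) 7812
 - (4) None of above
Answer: 3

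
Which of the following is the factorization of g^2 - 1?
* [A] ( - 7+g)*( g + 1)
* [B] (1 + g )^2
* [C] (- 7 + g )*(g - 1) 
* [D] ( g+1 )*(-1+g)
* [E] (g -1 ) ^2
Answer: D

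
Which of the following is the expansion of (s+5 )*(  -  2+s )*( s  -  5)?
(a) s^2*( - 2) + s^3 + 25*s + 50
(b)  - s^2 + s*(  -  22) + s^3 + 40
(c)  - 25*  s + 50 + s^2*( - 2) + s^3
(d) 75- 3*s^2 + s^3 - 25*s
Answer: c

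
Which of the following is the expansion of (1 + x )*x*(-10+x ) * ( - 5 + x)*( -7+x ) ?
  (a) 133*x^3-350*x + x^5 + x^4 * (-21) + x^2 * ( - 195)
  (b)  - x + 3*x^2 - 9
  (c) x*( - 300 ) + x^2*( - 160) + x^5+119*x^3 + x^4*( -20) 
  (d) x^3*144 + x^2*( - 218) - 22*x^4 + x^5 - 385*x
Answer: a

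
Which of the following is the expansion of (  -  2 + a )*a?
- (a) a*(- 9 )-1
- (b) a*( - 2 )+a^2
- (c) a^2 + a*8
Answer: b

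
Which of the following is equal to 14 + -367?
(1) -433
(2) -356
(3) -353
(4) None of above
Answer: 3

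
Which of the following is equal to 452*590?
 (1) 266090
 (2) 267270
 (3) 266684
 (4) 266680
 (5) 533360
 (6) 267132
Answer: 4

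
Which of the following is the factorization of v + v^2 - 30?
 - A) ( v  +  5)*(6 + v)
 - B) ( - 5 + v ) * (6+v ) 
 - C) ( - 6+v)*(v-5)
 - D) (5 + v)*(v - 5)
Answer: B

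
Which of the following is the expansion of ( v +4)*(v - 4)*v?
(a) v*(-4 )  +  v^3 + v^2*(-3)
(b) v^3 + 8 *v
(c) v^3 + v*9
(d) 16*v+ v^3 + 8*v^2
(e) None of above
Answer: e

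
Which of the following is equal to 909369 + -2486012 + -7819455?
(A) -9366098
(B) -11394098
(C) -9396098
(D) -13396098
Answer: C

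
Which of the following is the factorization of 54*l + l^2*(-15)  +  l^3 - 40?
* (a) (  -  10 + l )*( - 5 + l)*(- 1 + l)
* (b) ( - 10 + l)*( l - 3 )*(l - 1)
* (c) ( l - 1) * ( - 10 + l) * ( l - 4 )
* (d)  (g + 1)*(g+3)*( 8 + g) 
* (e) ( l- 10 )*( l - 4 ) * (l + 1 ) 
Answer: c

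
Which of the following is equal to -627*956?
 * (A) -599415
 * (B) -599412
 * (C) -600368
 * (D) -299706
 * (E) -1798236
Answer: B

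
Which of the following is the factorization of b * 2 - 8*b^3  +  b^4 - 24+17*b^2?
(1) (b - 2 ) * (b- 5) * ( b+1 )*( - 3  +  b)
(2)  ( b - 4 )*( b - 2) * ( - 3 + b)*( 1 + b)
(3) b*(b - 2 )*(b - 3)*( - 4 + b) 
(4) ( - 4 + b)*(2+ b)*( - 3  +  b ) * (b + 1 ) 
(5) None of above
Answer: 2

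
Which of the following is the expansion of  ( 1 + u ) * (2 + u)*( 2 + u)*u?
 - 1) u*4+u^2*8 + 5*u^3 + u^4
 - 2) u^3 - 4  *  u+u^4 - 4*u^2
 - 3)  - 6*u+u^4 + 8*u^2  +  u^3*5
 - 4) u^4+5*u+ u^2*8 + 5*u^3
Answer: 1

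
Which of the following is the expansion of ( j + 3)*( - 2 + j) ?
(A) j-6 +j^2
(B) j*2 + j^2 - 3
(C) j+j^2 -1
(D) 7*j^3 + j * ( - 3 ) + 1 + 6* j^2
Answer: A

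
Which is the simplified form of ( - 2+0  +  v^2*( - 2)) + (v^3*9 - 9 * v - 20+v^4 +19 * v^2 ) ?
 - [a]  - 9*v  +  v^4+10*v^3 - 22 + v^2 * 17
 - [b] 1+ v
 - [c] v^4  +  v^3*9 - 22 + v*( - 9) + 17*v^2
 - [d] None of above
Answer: c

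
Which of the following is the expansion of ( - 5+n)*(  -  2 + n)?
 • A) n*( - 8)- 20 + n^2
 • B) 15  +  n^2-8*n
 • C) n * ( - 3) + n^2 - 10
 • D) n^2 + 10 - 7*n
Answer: D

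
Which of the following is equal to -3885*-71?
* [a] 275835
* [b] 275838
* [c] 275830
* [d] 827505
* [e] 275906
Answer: a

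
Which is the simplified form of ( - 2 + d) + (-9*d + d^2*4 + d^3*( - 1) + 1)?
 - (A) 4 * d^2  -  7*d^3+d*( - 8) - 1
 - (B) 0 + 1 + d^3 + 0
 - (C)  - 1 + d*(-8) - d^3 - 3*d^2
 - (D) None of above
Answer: D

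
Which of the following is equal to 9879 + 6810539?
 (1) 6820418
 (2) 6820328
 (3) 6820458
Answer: 1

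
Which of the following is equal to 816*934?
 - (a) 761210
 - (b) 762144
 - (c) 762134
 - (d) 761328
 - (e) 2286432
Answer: b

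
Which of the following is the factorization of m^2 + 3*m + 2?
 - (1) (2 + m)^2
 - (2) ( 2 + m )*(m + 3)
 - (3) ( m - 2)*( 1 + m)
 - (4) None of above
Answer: 4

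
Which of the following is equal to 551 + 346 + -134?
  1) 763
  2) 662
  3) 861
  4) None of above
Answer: 1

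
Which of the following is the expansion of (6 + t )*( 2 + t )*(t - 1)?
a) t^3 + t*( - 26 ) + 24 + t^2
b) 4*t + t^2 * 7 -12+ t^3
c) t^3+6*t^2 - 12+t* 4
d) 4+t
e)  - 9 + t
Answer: b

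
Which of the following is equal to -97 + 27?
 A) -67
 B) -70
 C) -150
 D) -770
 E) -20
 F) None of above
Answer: B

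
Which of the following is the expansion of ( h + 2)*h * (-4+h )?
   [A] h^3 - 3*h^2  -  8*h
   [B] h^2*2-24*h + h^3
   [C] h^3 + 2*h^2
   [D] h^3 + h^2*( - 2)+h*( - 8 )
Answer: D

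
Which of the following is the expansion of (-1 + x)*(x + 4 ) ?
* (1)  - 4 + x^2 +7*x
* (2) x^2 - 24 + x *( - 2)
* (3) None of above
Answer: 3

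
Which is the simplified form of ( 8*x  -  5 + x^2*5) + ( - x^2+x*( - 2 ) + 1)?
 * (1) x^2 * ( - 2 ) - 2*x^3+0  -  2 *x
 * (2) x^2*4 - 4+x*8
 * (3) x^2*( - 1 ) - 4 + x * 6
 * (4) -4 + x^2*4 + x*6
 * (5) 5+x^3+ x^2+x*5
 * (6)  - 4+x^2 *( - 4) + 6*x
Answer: 4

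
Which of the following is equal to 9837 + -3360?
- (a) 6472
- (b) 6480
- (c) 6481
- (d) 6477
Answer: d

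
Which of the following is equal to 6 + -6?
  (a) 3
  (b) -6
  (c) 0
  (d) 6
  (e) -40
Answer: c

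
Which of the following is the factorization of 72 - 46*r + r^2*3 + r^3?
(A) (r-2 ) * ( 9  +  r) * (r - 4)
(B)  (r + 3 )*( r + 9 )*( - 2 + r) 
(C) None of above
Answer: A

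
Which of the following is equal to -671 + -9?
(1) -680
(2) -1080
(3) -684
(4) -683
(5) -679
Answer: 1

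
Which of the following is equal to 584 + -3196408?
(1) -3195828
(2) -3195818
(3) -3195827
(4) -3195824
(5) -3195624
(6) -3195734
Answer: 4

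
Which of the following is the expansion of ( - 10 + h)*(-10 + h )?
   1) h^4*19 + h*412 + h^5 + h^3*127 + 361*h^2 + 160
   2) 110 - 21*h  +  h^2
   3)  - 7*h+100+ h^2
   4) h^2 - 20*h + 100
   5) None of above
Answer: 4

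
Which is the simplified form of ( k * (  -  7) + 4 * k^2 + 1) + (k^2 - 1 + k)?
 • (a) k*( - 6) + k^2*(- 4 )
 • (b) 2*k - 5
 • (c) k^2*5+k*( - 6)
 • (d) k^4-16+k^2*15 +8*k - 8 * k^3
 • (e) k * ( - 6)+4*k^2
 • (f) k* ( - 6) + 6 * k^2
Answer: c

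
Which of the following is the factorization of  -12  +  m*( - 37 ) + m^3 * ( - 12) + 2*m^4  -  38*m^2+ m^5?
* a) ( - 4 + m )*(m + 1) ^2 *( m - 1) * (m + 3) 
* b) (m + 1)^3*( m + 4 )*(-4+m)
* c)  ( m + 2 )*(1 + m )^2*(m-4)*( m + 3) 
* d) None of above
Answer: d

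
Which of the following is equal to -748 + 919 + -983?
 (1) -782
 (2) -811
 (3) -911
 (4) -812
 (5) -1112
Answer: 4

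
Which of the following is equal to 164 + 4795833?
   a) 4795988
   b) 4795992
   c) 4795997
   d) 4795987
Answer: c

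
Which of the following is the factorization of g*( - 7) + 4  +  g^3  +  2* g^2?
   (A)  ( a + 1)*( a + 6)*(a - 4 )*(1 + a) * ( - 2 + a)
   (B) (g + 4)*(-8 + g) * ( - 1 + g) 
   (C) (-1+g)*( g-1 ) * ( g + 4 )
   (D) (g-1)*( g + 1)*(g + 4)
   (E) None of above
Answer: C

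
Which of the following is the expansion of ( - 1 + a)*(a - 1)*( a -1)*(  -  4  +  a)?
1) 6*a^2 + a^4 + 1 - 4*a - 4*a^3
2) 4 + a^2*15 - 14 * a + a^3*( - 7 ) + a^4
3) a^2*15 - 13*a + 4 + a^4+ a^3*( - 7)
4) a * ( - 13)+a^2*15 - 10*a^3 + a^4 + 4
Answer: 3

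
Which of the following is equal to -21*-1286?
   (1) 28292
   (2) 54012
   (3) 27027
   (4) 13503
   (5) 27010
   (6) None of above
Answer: 6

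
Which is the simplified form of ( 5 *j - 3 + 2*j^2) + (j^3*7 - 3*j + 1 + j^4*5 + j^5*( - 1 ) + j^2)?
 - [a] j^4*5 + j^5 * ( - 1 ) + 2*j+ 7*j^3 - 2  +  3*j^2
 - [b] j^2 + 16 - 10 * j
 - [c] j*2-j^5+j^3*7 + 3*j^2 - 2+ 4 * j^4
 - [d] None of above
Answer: a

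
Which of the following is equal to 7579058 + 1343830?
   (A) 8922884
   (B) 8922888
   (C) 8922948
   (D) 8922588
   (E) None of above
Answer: B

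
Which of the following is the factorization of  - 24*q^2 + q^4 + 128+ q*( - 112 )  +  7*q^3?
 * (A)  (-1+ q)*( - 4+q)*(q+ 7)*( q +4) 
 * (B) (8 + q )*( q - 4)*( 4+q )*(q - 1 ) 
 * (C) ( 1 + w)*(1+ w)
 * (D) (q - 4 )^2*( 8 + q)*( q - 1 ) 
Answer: B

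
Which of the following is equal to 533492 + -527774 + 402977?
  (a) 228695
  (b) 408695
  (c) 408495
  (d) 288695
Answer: b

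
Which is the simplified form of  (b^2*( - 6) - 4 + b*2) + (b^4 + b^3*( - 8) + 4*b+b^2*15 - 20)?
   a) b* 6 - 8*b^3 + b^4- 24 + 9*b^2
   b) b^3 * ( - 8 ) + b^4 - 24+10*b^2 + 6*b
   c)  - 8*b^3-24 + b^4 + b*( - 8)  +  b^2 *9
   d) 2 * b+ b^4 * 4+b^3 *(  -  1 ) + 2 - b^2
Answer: a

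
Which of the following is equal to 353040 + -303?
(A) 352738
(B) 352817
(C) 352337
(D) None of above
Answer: D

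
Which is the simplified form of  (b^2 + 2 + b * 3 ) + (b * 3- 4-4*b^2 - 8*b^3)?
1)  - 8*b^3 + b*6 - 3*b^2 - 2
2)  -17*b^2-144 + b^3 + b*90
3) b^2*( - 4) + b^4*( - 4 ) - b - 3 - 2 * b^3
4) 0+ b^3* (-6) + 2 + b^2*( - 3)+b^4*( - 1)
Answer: 1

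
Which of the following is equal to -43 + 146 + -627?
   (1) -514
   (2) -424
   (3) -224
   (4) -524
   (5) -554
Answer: 4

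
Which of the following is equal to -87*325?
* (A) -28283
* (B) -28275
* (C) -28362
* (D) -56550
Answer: B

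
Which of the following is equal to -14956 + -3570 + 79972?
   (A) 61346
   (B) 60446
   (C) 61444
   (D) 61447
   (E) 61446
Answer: E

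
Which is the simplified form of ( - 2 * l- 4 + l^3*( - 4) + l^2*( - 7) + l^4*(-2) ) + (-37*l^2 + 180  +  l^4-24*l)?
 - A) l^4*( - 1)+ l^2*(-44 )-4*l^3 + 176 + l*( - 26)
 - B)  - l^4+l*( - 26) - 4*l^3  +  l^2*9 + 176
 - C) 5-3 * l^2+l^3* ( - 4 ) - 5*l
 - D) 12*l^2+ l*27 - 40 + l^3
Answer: A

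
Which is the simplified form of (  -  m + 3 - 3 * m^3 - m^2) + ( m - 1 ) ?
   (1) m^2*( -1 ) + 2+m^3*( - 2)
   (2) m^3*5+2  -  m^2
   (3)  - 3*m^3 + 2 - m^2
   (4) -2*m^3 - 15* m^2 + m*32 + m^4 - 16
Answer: 3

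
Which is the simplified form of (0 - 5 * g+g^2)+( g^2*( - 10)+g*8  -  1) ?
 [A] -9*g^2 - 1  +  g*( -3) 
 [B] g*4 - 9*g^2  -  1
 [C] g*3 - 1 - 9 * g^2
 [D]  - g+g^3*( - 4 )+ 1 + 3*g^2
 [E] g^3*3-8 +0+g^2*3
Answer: C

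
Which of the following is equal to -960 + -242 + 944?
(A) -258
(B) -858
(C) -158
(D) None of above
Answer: A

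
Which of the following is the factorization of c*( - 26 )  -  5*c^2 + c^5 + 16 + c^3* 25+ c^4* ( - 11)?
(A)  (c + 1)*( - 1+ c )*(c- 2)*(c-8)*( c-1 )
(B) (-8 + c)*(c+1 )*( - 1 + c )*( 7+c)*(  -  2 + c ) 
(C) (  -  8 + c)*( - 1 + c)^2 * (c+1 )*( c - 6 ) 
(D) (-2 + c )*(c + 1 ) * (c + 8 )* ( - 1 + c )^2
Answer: A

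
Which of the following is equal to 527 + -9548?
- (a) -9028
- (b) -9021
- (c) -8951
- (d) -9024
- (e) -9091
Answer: b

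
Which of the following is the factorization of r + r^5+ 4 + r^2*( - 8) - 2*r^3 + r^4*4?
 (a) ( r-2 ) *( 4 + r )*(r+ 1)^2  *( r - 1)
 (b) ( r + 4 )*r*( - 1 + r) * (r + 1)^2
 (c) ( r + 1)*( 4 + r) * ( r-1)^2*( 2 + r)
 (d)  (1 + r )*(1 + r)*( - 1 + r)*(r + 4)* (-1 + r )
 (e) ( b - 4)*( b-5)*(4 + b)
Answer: d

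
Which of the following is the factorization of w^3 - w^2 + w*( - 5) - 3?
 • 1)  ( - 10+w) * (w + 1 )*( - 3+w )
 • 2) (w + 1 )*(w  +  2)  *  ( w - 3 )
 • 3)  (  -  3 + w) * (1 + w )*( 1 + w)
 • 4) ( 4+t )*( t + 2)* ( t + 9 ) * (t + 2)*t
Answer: 3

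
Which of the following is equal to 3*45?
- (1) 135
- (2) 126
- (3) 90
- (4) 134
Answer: 1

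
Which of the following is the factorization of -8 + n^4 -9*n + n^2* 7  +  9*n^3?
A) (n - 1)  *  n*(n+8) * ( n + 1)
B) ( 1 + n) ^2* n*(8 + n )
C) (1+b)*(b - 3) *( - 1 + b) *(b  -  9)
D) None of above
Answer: D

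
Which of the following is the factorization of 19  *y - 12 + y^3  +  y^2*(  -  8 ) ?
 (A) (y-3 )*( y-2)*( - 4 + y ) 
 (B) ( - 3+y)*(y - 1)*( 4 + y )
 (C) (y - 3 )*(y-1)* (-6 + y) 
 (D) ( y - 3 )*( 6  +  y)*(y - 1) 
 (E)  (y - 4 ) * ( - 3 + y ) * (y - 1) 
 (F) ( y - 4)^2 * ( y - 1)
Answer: E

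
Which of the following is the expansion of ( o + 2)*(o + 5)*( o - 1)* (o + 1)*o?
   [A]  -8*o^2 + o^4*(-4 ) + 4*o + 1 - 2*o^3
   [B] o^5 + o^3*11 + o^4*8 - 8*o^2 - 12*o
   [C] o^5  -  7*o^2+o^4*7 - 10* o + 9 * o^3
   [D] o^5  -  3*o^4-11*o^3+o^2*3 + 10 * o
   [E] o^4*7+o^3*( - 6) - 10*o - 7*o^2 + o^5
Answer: C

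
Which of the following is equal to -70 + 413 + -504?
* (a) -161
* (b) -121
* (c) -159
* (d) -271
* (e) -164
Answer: a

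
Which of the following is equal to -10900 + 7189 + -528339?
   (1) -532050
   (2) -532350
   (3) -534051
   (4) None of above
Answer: 1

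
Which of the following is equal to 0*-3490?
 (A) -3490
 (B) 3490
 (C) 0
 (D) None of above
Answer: C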